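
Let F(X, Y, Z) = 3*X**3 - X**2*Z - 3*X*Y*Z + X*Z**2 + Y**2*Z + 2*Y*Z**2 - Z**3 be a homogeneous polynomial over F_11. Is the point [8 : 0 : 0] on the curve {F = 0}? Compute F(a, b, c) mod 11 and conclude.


F(8,0,0) ≡ 7 (mod 11); P is NOT on the curve.

Evaluate F(8, 0, 0) term-by-term (mod 11).
  3*X**3 ↦ 3·512·1·1 = 1536
  -X**2*Z ↦ -1·64·1·0 = 0
  -3*X*Y*Z ↦ -3·8·0·0 = 0
  X*Z**2 ↦ 1·8·1·0 = 0
  Y**2*Z ↦ 1·1·0·0 = 0
  2*Y*Z**2 ↦ 2·1·0·0 = 0
  -Z**3 ↦ -1·1·1·0 = 0
Sum: F(8, 0, 0) = (1536) + (0) + (0) + (0) + (0) + (0) + (0) = 1536.
Reducing mod 11: 1536 ≡ 7 (mod 11).
Since F(a, b, c) ≡ 7 ≠ 0 (mod 11), P does NOT lie on the curve.


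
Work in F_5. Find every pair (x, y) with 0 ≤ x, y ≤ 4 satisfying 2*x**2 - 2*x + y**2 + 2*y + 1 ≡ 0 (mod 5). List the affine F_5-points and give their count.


Affine F_5-points: {(0, 4), (1, 4), (2, 0), (2, 3), (4, 0), (4, 3)}; count = 6.

For each of the 25 pairs (x, y) ∈ F_5², evaluate f(x, y) mod 5. Record the zeros.
  x = 0: [0↦1, 1↦4, 2↦4, 3↦1, 4↦0]  zeros at y ∈ {4}
  x = 1: [0↦1, 1↦4, 2↦4, 3↦1, 4↦0]  zeros at y ∈ {4}
  x = 2: [0↦0, 1↦3, 2↦3, 3↦0, 4↦4]  zeros at y ∈ {0, 3}
  x = 3: [0↦3, 1↦1, 2↦1, 3↦3, 4↦2]  zeros at y ∈ ∅
  x = 4: [0↦0, 1↦3, 2↦3, 3↦0, 4↦4]  zeros at y ∈ {0, 3}
Collecting zeros: affine points = {(0, 4), (1, 4), (2, 0), (2, 3), (4, 0), (4, 3)}.
Total count |C(F_5)_aff| = 6.


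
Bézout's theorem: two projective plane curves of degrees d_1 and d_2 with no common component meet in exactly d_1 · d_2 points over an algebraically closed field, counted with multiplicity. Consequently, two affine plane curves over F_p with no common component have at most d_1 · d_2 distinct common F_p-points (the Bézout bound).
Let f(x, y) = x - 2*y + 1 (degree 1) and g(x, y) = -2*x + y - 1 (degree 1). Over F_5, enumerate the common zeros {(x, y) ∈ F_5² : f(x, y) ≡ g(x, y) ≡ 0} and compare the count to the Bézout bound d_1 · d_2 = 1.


Common zeros: {(3, 2)}; count = 1; Bézout bound = 1.

deg(f) = 1, deg(g) = 1, so Bézout bound = 1.
Scan x ∈ F_5. For each x, list the y ∈ F_5 with f(x, y) ≡ 0 and those with g(x, y) ≡ 0 (mod 5); the common zeros in that column are the intersection.
  x = 0: f ≡ 0 at y ∈ {3}; g ≡ 0 at y ∈ {1}; common: ∅.
  x = 1: f ≡ 0 at y ∈ {1}; g ≡ 0 at y ∈ {3}; common: ∅.
  x = 2: f ≡ 0 at y ∈ {4}; g ≡ 0 at y ∈ {0}; common: ∅.
  x = 3: f ≡ 0 at y ∈ {2}; g ≡ 0 at y ∈ {2}; common: {2}.
  x = 4: f ≡ 0 at y ∈ {0}; g ≡ 0 at y ∈ {4}; common: ∅.
Collecting: common zeros = {(3, 2)}, so the count is 1.
Comparison with the Bézout bound: 1 ≤ 1 = deg(f)·deg(g), as expected for curves with no common component (the bound is attained).


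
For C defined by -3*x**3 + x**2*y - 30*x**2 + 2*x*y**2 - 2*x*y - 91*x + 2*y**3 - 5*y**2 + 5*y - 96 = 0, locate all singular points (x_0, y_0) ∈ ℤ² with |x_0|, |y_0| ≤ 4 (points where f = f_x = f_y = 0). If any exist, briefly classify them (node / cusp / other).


Singular points: {(-3, 2)}; classification: node.

Compute partial derivatives:
  f_x = -9*x**2 + 2*x*y - 60*x + 2*y**2 - 2*y - 91.
  f_y = x**2 + 4*x*y - 2*x + 6*y**2 - 10*y + 5.
Scan x_0 ∈ {−4, ..., 4}. For each x_0, f_y(x_0, y) is a polynomial in y; find its integer roots y ∈ {−4, ..., 4}, then test f_x and f at those candidates.
  x = -4: f_y(-4, y) = 6*y**2 - 26*y + 29; no integer root y with |y| ≤ 4.
  x = -3: f_y(-3, y) = 6*y**2 - 22*y + 20; vanishes at y ∈ {2}. (-3, 2): f_x = 0, f = 0 — SINGULAR.
  x = -2: f_y(-2, y) = 6*y**2 - 18*y + 13; no integer root y with |y| ≤ 4.
  x = -1: f_y(-1, y) = 6*y**2 - 14*y + 8; vanishes at y ∈ {1}. (-1, 1): f_x = -42 ≠ 0.
  x = 0: f_y(0, y) = 6*y**2 - 10*y + 5; no integer root y with |y| ≤ 4.
  x = 1: f_y(1, y) = 6*y**2 - 6*y + 4; no integer root y with |y| ≤ 4.
  x = 2: f_y(2, y) = 6*y**2 - 2*y + 5; no integer root y with |y| ≤ 4.
  x = 3: f_y(3, y) = 6*y**2 + 2*y + 8; no integer root y with |y| ≤ 4.
  x = 4: f_y(4, y) = 6*y**2 + 6*y + 13; no integer root y with |y| ≤ 4.
Only singular point on the grid: (-3, 2).
Classify: substitute x = -3 + u, y = 2 + v and expand: f = -3*u**3 + u**2*v - u**2 + 2*u*v**2 + 2*v**3 + v**2.
No constant or linear terms (consistent with a singular point). Quadratic part: -u**2 + v**2. Cubic part: -3*u**3 + u**2*v + 2*u*v**2 + 2*v**3.
The quadratic part v**2 - u**2 = (v − u)(v + u) splits into two distinct linear factors, so there are two distinct tangent lines y − 2 = ±(x − -3) — this is a node (ordinary double point).
Classification: node.


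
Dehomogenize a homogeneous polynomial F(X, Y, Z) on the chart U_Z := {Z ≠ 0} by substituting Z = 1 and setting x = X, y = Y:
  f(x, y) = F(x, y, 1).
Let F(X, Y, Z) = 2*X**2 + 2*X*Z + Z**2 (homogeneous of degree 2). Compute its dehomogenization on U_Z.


f(x, y) = 2*x**2 + 2*x + 1

On U_Z we set Z = 1. Each monomial c·X^i·Y^j·Z^k in F becomes c·x^i·y^j·1^k = c·x^i·y^j.
Substituting Z = 1: F(X, Y, 1) = 2*x**2 + 2*x + 1.
Note: deg(f) ≤ deg(F) = 2; strict inequality happens when F is divisible by Z (lost terms).


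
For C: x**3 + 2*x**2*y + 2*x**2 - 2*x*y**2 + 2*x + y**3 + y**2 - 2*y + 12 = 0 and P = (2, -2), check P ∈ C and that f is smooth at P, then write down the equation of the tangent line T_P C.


Tangent line at P: -2*x + 30*y + 64 = 0.

Step 1: f(2, -2) = 0, so P lies on C.
Step 2: partial derivatives
  f_x(x, y) = 3*x**2 + 4*x*y + 4*x - 2*y**2 + 2, f_y(x, y) = 2*x**2 - 4*x*y + 3*y**2 + 2*y - 2.
  f_x(P) = -2, f_y(P) = 30 (gradient nonzero, so P is smooth).
Step 3: tangent line at P: -2·(x − 2) + 30·(y − -2) = 0.
Expanding: -2*x + 30*y + 64 = 0.


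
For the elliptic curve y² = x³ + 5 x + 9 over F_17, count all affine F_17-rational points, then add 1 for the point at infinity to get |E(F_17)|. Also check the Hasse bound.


Affine points = {(0, 3), (0, 14), (1, 7), (1, 10), (3, 0), (4, 5), (4, 12), (6, 0), (7, 8), (7, 9), (8, 0), (9, 1), (9, 16), (11, 1), (11, 16), (14, 1), (14, 16), (15, 5), (15, 12)}; affine count = 19; |E(F_17)| = 20.

Discriminant check: Δ ∝ 4a³ + 27b² = 4·5³ + 27·9² = 4·125 + 27·81 ≡ 1 (mod 17). Nonzero ⇒ E is nonsingular.
For each x ∈ F_17, compute rhs = x³ + 5·x + 9 mod 17, then count y ∈ F_17 with y² ≡ rhs.
  x = 0: rhs = 9, matching y values: 3, 14 (2 points).
  x = 1: rhs = 15, matching y values: 7, 10 (2 points).
  x = 2: rhs = 10, matching y values: none (0 points).
  x = 3: rhs = 0, matching y values: 0 (1 points).
  x = 4: rhs = 8, matching y values: 5, 12 (2 points).
  x = 5: rhs = 6, matching y values: none (0 points).
  x = 6: rhs = 0, matching y values: 0 (1 points).
  x = 7: rhs = 13, matching y values: 8, 9 (2 points).
  x = 8: rhs = 0, matching y values: 0 (1 points).
  x = 9: rhs = 1, matching y values: 1, 16 (2 points).
  x = 10: rhs = 5, matching y values: none (0 points).
  x = 11: rhs = 1, matching y values: 1, 16 (2 points).
  x = 12: rhs = 12, matching y values: none (0 points).
  x = 13: rhs = 10, matching y values: none (0 points).
  x = 14: rhs = 1, matching y values: 1, 16 (2 points).
  x = 15: rhs = 8, matching y values: 5, 12 (2 points).
  x = 16: rhs = 3, matching y values: none (0 points).
Total affine count: 19.
Full point count |E(F_17)| = 19 + 1 = 20.
Hasse bound: |20 − (17+1)| = |2| = 2 ≤ 2√17 ≈ 8.2462 ✓.


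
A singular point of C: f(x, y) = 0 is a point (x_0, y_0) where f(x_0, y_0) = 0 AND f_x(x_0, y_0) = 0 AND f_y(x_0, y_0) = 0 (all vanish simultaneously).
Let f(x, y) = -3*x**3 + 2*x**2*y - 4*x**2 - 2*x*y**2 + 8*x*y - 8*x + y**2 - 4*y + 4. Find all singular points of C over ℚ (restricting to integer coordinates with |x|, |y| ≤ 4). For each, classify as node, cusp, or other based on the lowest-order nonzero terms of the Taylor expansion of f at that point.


Singular points: {(0, 2)}; classification: cusp.

Compute partial derivatives:
  f_x = -9*x**2 + 4*x*y - 8*x - 2*y**2 + 8*y - 8.
  f_y = 2*x**2 - 4*x*y + 8*x + 2*y - 4.
Scan x_0 ∈ {−4, ..., 4}. For each x_0, f_y(x_0, y) is a polynomial in y; find its integer roots y ∈ {−4, ..., 4}, then test f_x and f at those candidates.
  x = -4: f_y(-4, y) = 18*y - 4; no integer root y with |y| ≤ 4.
  x = -3: f_y(-3, y) = 14*y - 10; no integer root y with |y| ≤ 4.
  x = -2: f_y(-2, y) = 10*y - 12; no integer root y with |y| ≤ 4.
  x = -1: f_y(-1, y) = 6*y - 10; no integer root y with |y| ≤ 4.
  x = 0: f_y(0, y) = 2*y - 4; vanishes at y ∈ {2}. (0, 2): f_x = 0, f = 0 — SINGULAR.
  x = 1: f_y(1, y) = 6 - 2*y; vanishes at y ∈ {3}. (1, 3): f_x = -7 ≠ 0.
  x = 2: f_y(2, y) = 20 - 6*y; no integer root y with |y| ≤ 4.
  x = 3: f_y(3, y) = 38 - 10*y; no integer root y with |y| ≤ 4.
  x = 4: f_y(4, y) = 60 - 14*y; no integer root y with |y| ≤ 4.
Only singular point on the grid: (0, 2).
Classify: substitute x = 0 + u, y = 2 + v and expand: f = -3*u**3 + 2*u**2*v - 2*u*v**2 + v**2.
No constant or linear terms (consistent with a singular point). Quadratic part: v**2. Cubic part: -3*u**3 + 2*u**2*v - 2*u*v**2.
The quadratic part v**2 is a perfect square, so there is a single (double) tangent line v = 0, i.e. y = 2. Restricting the cubic part to that line (v = 0) leaves -3*u**3 ≠ 0, so f is not divisible by v and the branch is v² ≈ 3*u**3 to lowest order — this is a cusp.
Classification: cusp.


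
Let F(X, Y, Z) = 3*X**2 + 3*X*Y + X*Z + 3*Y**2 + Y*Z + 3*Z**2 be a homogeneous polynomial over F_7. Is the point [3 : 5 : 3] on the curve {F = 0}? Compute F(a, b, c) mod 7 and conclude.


F(3,5,3) ≡ 2 (mod 7); P is NOT on the curve.

Evaluate F(3, 5, 3) term-by-term (mod 7).
  3*X**2 ↦ 3·9·1·1 = 27
  3*X*Y ↦ 3·3·5·1 = 45
  X*Z ↦ 1·3·1·3 = 9
  3*Y**2 ↦ 3·1·25·1 = 75
  Y*Z ↦ 1·1·5·3 = 15
  3*Z**2 ↦ 3·1·1·9 = 27
Sum: F(3, 5, 3) = (27) + (45) + (9) + (75) + (15) + (27) = 198.
Reducing mod 7: 198 ≡ 2 (mod 7).
Since F(a, b, c) ≡ 2 ≠ 0 (mod 7), P does NOT lie on the curve.


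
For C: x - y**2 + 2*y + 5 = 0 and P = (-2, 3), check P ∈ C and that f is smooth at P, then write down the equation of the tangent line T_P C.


Tangent line at P: x - 4*y + 14 = 0.

Step 1: f(-2, 3) = 0, so P lies on C.
Step 2: partial derivatives
  f_x(x, y) = 1, f_y(x, y) = 2 - 2*y.
  f_x(P) = 1, f_y(P) = -4 (gradient nonzero, so P is smooth).
Step 3: tangent line at P: 1·(x − -2) + -4·(y − 3) = 0.
Expanding: x - 4*y + 14 = 0.


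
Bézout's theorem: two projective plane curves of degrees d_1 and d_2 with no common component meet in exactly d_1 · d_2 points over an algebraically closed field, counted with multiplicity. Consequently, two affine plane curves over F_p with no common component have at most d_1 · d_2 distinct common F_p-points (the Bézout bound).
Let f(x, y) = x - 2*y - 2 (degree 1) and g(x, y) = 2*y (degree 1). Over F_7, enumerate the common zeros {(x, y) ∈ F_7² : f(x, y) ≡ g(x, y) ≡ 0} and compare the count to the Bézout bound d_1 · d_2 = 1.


Common zeros: {(2, 0)}; count = 1; Bézout bound = 1.

deg(f) = 1, deg(g) = 1, so Bézout bound = 1.
Scan x ∈ F_7. For each x, list the y ∈ F_7 with f(x, y) ≡ 0 and those with g(x, y) ≡ 0 (mod 7); the common zeros in that column are the intersection.
  x = 0: f ≡ 0 at y ∈ {6}; g ≡ 0 at y ∈ {0}; common: ∅.
  x = 1: f ≡ 0 at y ∈ {3}; g ≡ 0 at y ∈ {0}; common: ∅.
  x = 2: f ≡ 0 at y ∈ {0}; g ≡ 0 at y ∈ {0}; common: {0}.
  x = 3: f ≡ 0 at y ∈ {4}; g ≡ 0 at y ∈ {0}; common: ∅.
  x = 4: f ≡ 0 at y ∈ {1}; g ≡ 0 at y ∈ {0}; common: ∅.
  x = 5: f ≡ 0 at y ∈ {5}; g ≡ 0 at y ∈ {0}; common: ∅.
  x = 6: f ≡ 0 at y ∈ {2}; g ≡ 0 at y ∈ {0}; common: ∅.
Collecting: common zeros = {(2, 0)}, so the count is 1.
Comparison with the Bézout bound: 1 ≤ 1 = deg(f)·deg(g), as expected for curves with no common component (the bound is attained).


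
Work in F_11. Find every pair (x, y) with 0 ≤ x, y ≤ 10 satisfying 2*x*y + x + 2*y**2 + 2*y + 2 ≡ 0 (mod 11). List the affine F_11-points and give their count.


Affine F_11-points: {(1, 3), (1, 6), (2, 9), (2, 10), (5, 8), (6, 2), (9, 0), (9, 1), (10, 4), (10, 7)}; count = 10.

For each of the 121 pairs (x, y) ∈ F_11², evaluate f(x, y) mod 11. Record the zeros.
  x = 0: [0↦2, 1↦6, 2↦3, 3↦4, 4↦9, 5↦7, 6↦9, 7↦4, 8↦3, 9↦6, 10↦2]  zeros at y ∈ ∅
  x = 1: [0↦3, 1↦9, 2↦8, 3↦0, 4↦7, 5↦7, 6↦0, 7↦8, 8↦9, 9↦3, 10↦1]  zeros at y ∈ {3, 6}
  x = 2: [0↦4, 1↦1, 2↦2, 3↦7, 4↦5, 5↦7, 6↦2, 7↦1, 8↦4, 9↦0, 10↦0]  zeros at y ∈ {9, 10}
  x = 3: [0↦5, 1↦4, 2↦7, 3↦3, 4↦3, 5↦7, 6↦4, 7↦5, 8↦10, 9↦8, 10↦10]  zeros at y ∈ ∅
  x = 4: [0↦6, 1↦7, 2↦1, 3↦10, 4↦1, 5↦7, 6↦6, 7↦9, 8↦5, 9↦5, 10↦9]  zeros at y ∈ ∅
  x = 5: [0↦7, 1↦10, 2↦6, 3↦6, 4↦10, 5↦7, 6↦8, 7↦2, 8↦0, 9↦2, 10↦8]  zeros at y ∈ {8}
  x = 6: [0↦8, 1↦2, 2↦0, 3↦2, 4↦8, 5↦7, 6↦10, 7↦6, 8↦6, 9↦10, 10↦7]  zeros at y ∈ {2}
  x = 7: [0↦9, 1↦5, 2↦5, 3↦9, 4↦6, 5↦7, 6↦1, 7↦10, 8↦1, 9↦7, 10↦6]  zeros at y ∈ ∅
  x = 8: [0↦10, 1↦8, 2↦10, 3↦5, 4↦4, 5↦7, 6↦3, 7↦3, 8↦7, 9↦4, 10↦5]  zeros at y ∈ ∅
  x = 9: [0↦0, 1↦0, 2↦4, 3↦1, 4↦2, 5↦7, 6↦5, 7↦7, 8↦2, 9↦1, 10↦4]  zeros at y ∈ {0, 1}
  x = 10: [0↦1, 1↦3, 2↦9, 3↦8, 4↦0, 5↦7, 6↦7, 7↦0, 8↦8, 9↦9, 10↦3]  zeros at y ∈ {4, 7}
Collecting zeros: affine points = {(1, 3), (1, 6), (2, 9), (2, 10), (5, 8), (6, 2), (9, 0), (9, 1), (10, 4), (10, 7)}.
Total count |C(F_11)_aff| = 10.


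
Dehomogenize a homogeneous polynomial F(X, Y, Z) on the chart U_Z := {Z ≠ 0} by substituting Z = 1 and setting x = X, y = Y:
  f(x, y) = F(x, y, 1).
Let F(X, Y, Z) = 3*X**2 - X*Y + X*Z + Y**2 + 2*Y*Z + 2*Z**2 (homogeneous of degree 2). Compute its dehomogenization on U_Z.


f(x, y) = 3*x**2 - x*y + x + y**2 + 2*y + 2

On U_Z we set Z = 1. Each monomial c·X^i·Y^j·Z^k in F becomes c·x^i·y^j·1^k = c·x^i·y^j.
Substituting Z = 1: F(X, Y, 1) = 3*x**2 - x*y + x + y**2 + 2*y + 2.
Note: deg(f) ≤ deg(F) = 2; strict inequality happens when F is divisible by Z (lost terms).


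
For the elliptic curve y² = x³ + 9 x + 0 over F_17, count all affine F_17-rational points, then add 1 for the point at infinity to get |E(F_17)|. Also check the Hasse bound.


Affine points = {(0, 0), (2, 3), (2, 14), (4, 7), (4, 10), (5, 0), (6, 7), (6, 10), (7, 7), (7, 10), (10, 6), (10, 11), (11, 6), (11, 11), (12, 0), (13, 6), (13, 11), (15, 5), (15, 12)}; affine count = 19; |E(F_17)| = 20.

Discriminant check: Δ ∝ 4a³ + 27b² = 4·9³ + 27·0² = 4·729 + 27·0 ≡ 9 (mod 17). Nonzero ⇒ E is nonsingular.
For each x ∈ F_17, compute rhs = x³ + 9·x + 0 mod 17, then count y ∈ F_17 with y² ≡ rhs.
  x = 0: rhs = 0, matching y values: 0 (1 points).
  x = 1: rhs = 10, matching y values: none (0 points).
  x = 2: rhs = 9, matching y values: 3, 14 (2 points).
  x = 3: rhs = 3, matching y values: none (0 points).
  x = 4: rhs = 15, matching y values: 7, 10 (2 points).
  x = 5: rhs = 0, matching y values: 0 (1 points).
  x = 6: rhs = 15, matching y values: 7, 10 (2 points).
  x = 7: rhs = 15, matching y values: 7, 10 (2 points).
  x = 8: rhs = 6, matching y values: none (0 points).
  x = 9: rhs = 11, matching y values: none (0 points).
  x = 10: rhs = 2, matching y values: 6, 11 (2 points).
  x = 11: rhs = 2, matching y values: 6, 11 (2 points).
  x = 12: rhs = 0, matching y values: 0 (1 points).
  x = 13: rhs = 2, matching y values: 6, 11 (2 points).
  x = 14: rhs = 14, matching y values: none (0 points).
  x = 15: rhs = 8, matching y values: 5, 12 (2 points).
  x = 16: rhs = 7, matching y values: none (0 points).
Total affine count: 19.
Full point count |E(F_17)| = 19 + 1 = 20.
Hasse bound: |20 − (17+1)| = |2| = 2 ≤ 2√17 ≈ 8.2462 ✓.


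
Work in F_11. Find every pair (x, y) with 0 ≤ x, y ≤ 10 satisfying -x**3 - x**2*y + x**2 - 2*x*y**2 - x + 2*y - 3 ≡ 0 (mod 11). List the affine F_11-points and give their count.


Affine F_11-points: {(0, 7), (2, 6), (2, 10), (3, 3), (3, 5), (4, 0), (4, 1), (5, 5), (5, 7), (6, 4), (6, 6), (9, 0), (9, 6), (10, 0), (10, 5)}; count = 15.

For each of the 121 pairs (x, y) ∈ F_11², evaluate f(x, y) mod 11. Record the zeros.
  x = 0: [0↦8, 1↦10, 2↦1, 3↦3, 4↦5, 5↦7, 6↦9, 7↦0, 8↦2, 9↦4, 10↦6]  zeros at y ∈ {7}
  x = 1: [0↦7, 1↦6, 2↦1, 3↦3, 4↦1, 5↦6, 6↦7, 7↦4, 8↦8, 9↦8, 10↦4]  zeros at y ∈ ∅
  x = 2: [0↦2, 1↦7, 2↦4, 3↦4, 4↦7, 5↦2, 6↦0, 7↦1, 8↦5, 9↦1, 10↦0]  zeros at y ∈ {6, 10}
  x = 3: [0↦9, 1↦7, 2↦4, 3↦0, 4↦6, 5↦0, 6↦4, 7↦7, 8↦9, 9↦10, 10↦10]  zeros at y ∈ {3, 5}
  x = 4: [0↦0, 1↦0, 2↦6, 3↦7, 4↦3, 5↦5, 6↦2, 7↦5, 8↦3, 9↦7, 10↦6]  zeros at y ∈ {0, 1}
  x = 5: [0↦2, 1↦2, 2↦4, 3↦8, 4↦3, 5↦0, 6↦10, 7↦0, 8↦3, 9↦8, 10↦4]  zeros at y ∈ {5, 7}
  x = 6: [0↦9, 1↦7, 2↦3, 3↦8, 4↦0, 5↦1, 6↦0, 7↦8, 8↦3, 9↦7, 10↦9]  zeros at y ∈ {4, 6}
  x = 7: [0↦4, 1↦9, 2↦8, 3↦1, 4↦10, 5↦2, 6↦10, 7↦1, 8↦8, 9↦9, 10↦4]  zeros at y ∈ ∅
  x = 8: [0↦3, 1↦2, 2↦2, 3↦3, 4↦5, 5↦8, 6↦1, 7↦6, 8↦1, 9↦8, 10↦5]  zeros at y ∈ ∅
  x = 9: [0↦0, 1↦2, 2↦1, 3↦8, 4↦1, 5↦2, 6↦0, 7↦6, 8↦9, 9↦9, 10↦6]  zeros at y ∈ {0, 6}
  x = 10: [0↦0, 1↦3, 2↦10, 3↦10, 4↦3, 5↦0, 6↦1, 7↦6, 8↦4, 9↦6, 10↦1]  zeros at y ∈ {0, 5}
Collecting zeros: affine points = {(0, 7), (2, 6), (2, 10), (3, 3), (3, 5), (4, 0), (4, 1), (5, 5), (5, 7), (6, 4), (6, 6), (9, 0), (9, 6), (10, 0), (10, 5)}.
Total count |C(F_11)_aff| = 15.


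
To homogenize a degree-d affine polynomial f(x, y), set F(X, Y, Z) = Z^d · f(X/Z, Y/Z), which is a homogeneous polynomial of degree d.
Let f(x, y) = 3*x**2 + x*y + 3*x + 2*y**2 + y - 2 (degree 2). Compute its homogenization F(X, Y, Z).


F(X, Y, Z) = 3*X**2 + X*Y + 3*X*Z + 2*Y**2 + Y*Z - 2*Z**2

deg(f) = 2.
Substitute x = X/Z, y = Y/Z into f, then multiply by Z^2.
  monomial 3·x^2·y^0 ↦ 3·X^2·Y^0·Z^0.
  monomial 1·x^1·y^1 ↦ 1·X^1·Y^1·Z^0.
  monomial 3·x^1·y^0 ↦ 3·X^1·Y^0·Z^1.
  monomial 2·x^0·y^2 ↦ 2·X^0·Y^2·Z^0.
  monomial 1·x^0·y^1 ↦ 1·X^0·Y^1·Z^1.
  monomial -2·x^0·y^0 ↦ -2·X^0·Y^0·Z^2.
Collecting: F(X, Y, Z) = 3*X**2 + X*Y + 3*X*Z + 2*Y**2 + Y*Z - 2*Z**2.


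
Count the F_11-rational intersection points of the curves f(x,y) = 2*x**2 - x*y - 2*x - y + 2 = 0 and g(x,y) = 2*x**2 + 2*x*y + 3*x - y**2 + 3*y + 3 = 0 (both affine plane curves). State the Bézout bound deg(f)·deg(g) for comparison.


Common zeros: {(5, 7)}; count = 1; Bézout bound = 4.

deg(f) = 2, deg(g) = 2, so Bézout bound = 4.
Scan x ∈ F_11. For each x, list the y ∈ F_11 with f(x, y) ≡ 0 and those with g(x, y) ≡ 0 (mod 11); the common zeros in that column are the intersection.
  x = 0: f ≡ 0 at y ∈ {2}; g ≡ 0 at y ∈ ∅; common: ∅.
  x = 1: f ≡ 0 at y ∈ {1}; g ≡ 0 at y ∈ ∅; common: ∅.
  x = 2: f ≡ 0 at y ∈ {2}; g ≡ 0 at y ∈ ∅; common: ∅.
  x = 3: f ≡ 0 at y ∈ {9}; g ≡ 0 at y ∈ {2, 7}; common: ∅.
  x = 4: f ≡ 0 at y ∈ {3}; g ≡ 0 at y ∈ {5, 6}; common: ∅.
  x = 5: f ≡ 0 at y ∈ {7}; g ≡ 0 at y ∈ {6, 7}; common: {7}.
  x = 6: f ≡ 0 at y ∈ {1}; g ≡ 0 at y ∈ {5, 10}; common: ∅.
  x = 7: f ≡ 0 at y ∈ {8}; g ≡ 0 at y ∈ ∅; common: ∅.
  x = 8: f ≡ 0 at y ∈ {9}; g ≡ 0 at y ∈ ∅; common: ∅.
  x = 9: f ≡ 0 at y ∈ {8}; g ≡ 0 at y ∈ ∅; common: ∅.
  x = 10: f ≡ 0 at y ∈ ∅; g ≡ 0 at y ∈ {2, 10}; common: ∅.
Collecting: common zeros = {(5, 7)}, so the count is 1.
Comparison with the Bézout bound: 1 ≤ 4 = deg(f)·deg(g), as expected for curves with no common component (the affine F_11-count falls short of the bound because intersections may lie at infinity, over extension fields, or carry multiplicity).


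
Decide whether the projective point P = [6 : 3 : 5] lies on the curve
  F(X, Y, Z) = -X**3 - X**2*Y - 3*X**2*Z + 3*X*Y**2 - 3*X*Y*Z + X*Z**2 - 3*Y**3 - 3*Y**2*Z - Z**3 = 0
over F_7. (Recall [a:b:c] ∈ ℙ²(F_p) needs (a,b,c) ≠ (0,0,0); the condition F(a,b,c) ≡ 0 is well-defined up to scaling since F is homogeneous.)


F(6,3,5) ≡ 6 (mod 7); P is NOT on the curve.

Evaluate F(6, 3, 5) term-by-term (mod 7).
  -X**3 ↦ -1·216·1·1 = -216
  -X**2*Y ↦ -1·36·3·1 = -108
  -3*X**2*Z ↦ -3·36·1·5 = -540
  3*X*Y**2 ↦ 3·6·9·1 = 162
  -3*X*Y*Z ↦ -3·6·3·5 = -270
  X*Z**2 ↦ 1·6·1·25 = 150
  -3*Y**3 ↦ -3·1·27·1 = -81
  -3*Y**2*Z ↦ -3·1·9·5 = -135
  -Z**3 ↦ -1·1·1·125 = -125
Sum: F(6, 3, 5) = (-216) + (-108) + (-540) + (162) + (-270) + (150) + (-81) + (-135) + (-125) = -1163.
Reducing mod 7: -1163 ≡ 6 (mod 7).
Since F(a, b, c) ≡ 6 ≠ 0 (mod 7), P does NOT lie on the curve.


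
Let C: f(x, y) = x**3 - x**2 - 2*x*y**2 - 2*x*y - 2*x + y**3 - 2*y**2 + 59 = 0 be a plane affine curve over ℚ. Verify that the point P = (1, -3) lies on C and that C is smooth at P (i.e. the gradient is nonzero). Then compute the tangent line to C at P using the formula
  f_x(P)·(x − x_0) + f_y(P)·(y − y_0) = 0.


Tangent line at P: -13*x + 49*y + 160 = 0.

Step 1: f(1, -3) = 0, so P lies on C.
Step 2: partial derivatives
  f_x(x, y) = 3*x**2 - 2*x - 2*y**2 - 2*y - 2, f_y(x, y) = -4*x*y - 2*x + 3*y**2 - 4*y.
  f_x(P) = -13, f_y(P) = 49 (gradient nonzero, so P is smooth).
Step 3: tangent line at P: -13·(x − 1) + 49·(y − -3) = 0.
Expanding: -13*x + 49*y + 160 = 0.


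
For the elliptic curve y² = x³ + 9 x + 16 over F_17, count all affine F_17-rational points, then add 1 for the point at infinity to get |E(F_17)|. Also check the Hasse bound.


Affine points = {(0, 4), (0, 13), (1, 3), (1, 14), (2, 5), (2, 12), (3, 6), (3, 11), (5, 4), (5, 13), (10, 1), (10, 16), (11, 1), (11, 16), (12, 4), (12, 13), (13, 1), (13, 16), (14, 8), (14, 9)}; affine count = 20; |E(F_17)| = 21.

Discriminant check: Δ ∝ 4a³ + 27b² = 4·9³ + 27·16² = 4·729 + 27·256 ≡ 2 (mod 17). Nonzero ⇒ E is nonsingular.
For each x ∈ F_17, compute rhs = x³ + 9·x + 16 mod 17, then count y ∈ F_17 with y² ≡ rhs.
  x = 0: rhs = 16, matching y values: 4, 13 (2 points).
  x = 1: rhs = 9, matching y values: 3, 14 (2 points).
  x = 2: rhs = 8, matching y values: 5, 12 (2 points).
  x = 3: rhs = 2, matching y values: 6, 11 (2 points).
  x = 4: rhs = 14, matching y values: none (0 points).
  x = 5: rhs = 16, matching y values: 4, 13 (2 points).
  x = 6: rhs = 14, matching y values: none (0 points).
  x = 7: rhs = 14, matching y values: none (0 points).
  x = 8: rhs = 5, matching y values: none (0 points).
  x = 9: rhs = 10, matching y values: none (0 points).
  x = 10: rhs = 1, matching y values: 1, 16 (2 points).
  x = 11: rhs = 1, matching y values: 1, 16 (2 points).
  x = 12: rhs = 16, matching y values: 4, 13 (2 points).
  x = 13: rhs = 1, matching y values: 1, 16 (2 points).
  x = 14: rhs = 13, matching y values: 8, 9 (2 points).
  x = 15: rhs = 7, matching y values: none (0 points).
  x = 16: rhs = 6, matching y values: none (0 points).
Total affine count: 20.
Full point count |E(F_17)| = 20 + 1 = 21.
Hasse bound: |21 − (17+1)| = |3| = 3 ≤ 2√17 ≈ 8.2462 ✓.


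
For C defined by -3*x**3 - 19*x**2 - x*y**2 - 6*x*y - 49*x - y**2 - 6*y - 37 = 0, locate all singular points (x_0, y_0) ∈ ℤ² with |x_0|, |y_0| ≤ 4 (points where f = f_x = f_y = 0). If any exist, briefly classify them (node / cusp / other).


Singular points: {(-2, -3)}; classification: node.

Compute partial derivatives:
  f_x = -9*x**2 - 38*x - y**2 - 6*y - 49.
  f_y = -2*x*y - 6*x - 2*y - 6.
Scan x_0 ∈ {−4, ..., 4}. For each x_0, f_y(x_0, y) is a polynomial in y; find its integer roots y ∈ {−4, ..., 4}, then test f_x and f at those candidates.
  x = -4: f_y(-4, y) = 6*y + 18; vanishes at y ∈ {-3}. (-4, -3): f_x = -32 ≠ 0.
  x = -3: f_y(-3, y) = 4*y + 12; vanishes at y ∈ {-3}. (-3, -3): f_x = -7 ≠ 0.
  x = -2: f_y(-2, y) = 2*y + 6; vanishes at y ∈ {-3}. (-2, -3): f_x = 0, f = 0 — SINGULAR.
  x = -1: f_y(-1, y) = 0; vanishes at y ∈ {-4, -3, -2, -1, 0, 1, 2, 3, 4}. (-1, -4): f_x = -12 ≠ 0; (-1, -3): f_x = -11 ≠ 0; (-1, -2): f_x = -12 ≠ 0; (-1, -1): f_x = -15 ≠ 0; (-1, 0): f_x = -20 ≠ 0; (-1, 1): f_x = -27 ≠ 0; (-1, 2): f_x = -36 ≠ 0; (-1, 3): f_x = -47 ≠ 0; (-1, 4): f_x = -60 ≠ 0.
  x = 0: f_y(0, y) = -2*y - 6; vanishes at y ∈ {-3}. (0, -3): f_x = -40 ≠ 0.
  x = 1: f_y(1, y) = -4*y - 12; vanishes at y ∈ {-3}. (1, -3): f_x = -87 ≠ 0.
  x = 2: f_y(2, y) = -6*y - 18; vanishes at y ∈ {-3}. (2, -3): f_x = -152 ≠ 0.
  x = 3: f_y(3, y) = -8*y - 24; vanishes at y ∈ {-3}. (3, -3): f_x = -235 ≠ 0.
  x = 4: f_y(4, y) = -10*y - 30; vanishes at y ∈ {-3}. (4, -3): f_x = -336 ≠ 0.
Only singular point on the grid: (-2, -3).
Classify: substitute x = -2 + u, y = -3 + v and expand: f = -3*u**3 - u**2 - u*v**2 + v**2.
No constant or linear terms (consistent with a singular point). Quadratic part: -u**2 + v**2. Cubic part: -3*u**3 - u*v**2.
The quadratic part v**2 - u**2 = (v − u)(v + u) splits into two distinct linear factors, so there are two distinct tangent lines y − -3 = ±(x − -2) — this is a node (ordinary double point).
Classification: node.


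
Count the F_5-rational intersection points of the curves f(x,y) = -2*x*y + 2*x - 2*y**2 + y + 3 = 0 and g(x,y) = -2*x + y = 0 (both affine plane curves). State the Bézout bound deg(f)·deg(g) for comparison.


Common zeros: {(1, 2)}; count = 1; Bézout bound = 2.

deg(f) = 2, deg(g) = 1, so Bézout bound = 2.
Scan x ∈ F_5. For each x, list the y ∈ F_5 with f(x, y) ≡ 0 and those with g(x, y) ≡ 0 (mod 5); the common zeros in that column are the intersection.
  x = 0: f ≡ 0 at y ∈ {4}; g ≡ 0 at y ∈ {0}; common: ∅.
  x = 1: f ≡ 0 at y ∈ {0, 2}; g ≡ 0 at y ∈ {2}; common: {2}.
  x = 2: f ≡ 0 at y ∈ {3}; g ≡ 0 at y ∈ {4}; common: ∅.
  x = 3: f ≡ 0 at y ∈ ∅; g ≡ 0 at y ∈ {1}; common: ∅.
  x = 4: f ≡ 0 at y ∈ ∅; g ≡ 0 at y ∈ {3}; common: ∅.
Collecting: common zeros = {(1, 2)}, so the count is 1.
Comparison with the Bézout bound: 1 ≤ 2 = deg(f)·deg(g), as expected for curves with no common component (the affine F_5-count falls short of the bound because intersections may lie at infinity, over extension fields, or carry multiplicity).


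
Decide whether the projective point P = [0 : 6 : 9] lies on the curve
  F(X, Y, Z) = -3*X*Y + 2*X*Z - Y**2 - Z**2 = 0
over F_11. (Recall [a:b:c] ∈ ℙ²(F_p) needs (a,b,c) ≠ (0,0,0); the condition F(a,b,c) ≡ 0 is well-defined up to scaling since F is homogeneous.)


F(0,6,9) ≡ 4 (mod 11); P is NOT on the curve.

Evaluate F(0, 6, 9) term-by-term (mod 11).
  -3*X*Y ↦ -3·0·6·1 = 0
  2*X*Z ↦ 2·0·1·9 = 0
  -Y**2 ↦ -1·1·36·1 = -36
  -Z**2 ↦ -1·1·1·81 = -81
Sum: F(0, 6, 9) = (0) + (0) + (-36) + (-81) = -117.
Reducing mod 11: -117 ≡ 4 (mod 11).
Since F(a, b, c) ≡ 4 ≠ 0 (mod 11), P does NOT lie on the curve.


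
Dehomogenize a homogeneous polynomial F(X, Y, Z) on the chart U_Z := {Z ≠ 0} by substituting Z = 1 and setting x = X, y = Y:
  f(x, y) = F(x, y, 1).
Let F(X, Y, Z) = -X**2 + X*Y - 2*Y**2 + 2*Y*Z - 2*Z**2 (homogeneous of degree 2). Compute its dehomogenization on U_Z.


f(x, y) = -x**2 + x*y - 2*y**2 + 2*y - 2

On U_Z we set Z = 1. Each monomial c·X^i·Y^j·Z^k in F becomes c·x^i·y^j·1^k = c·x^i·y^j.
Substituting Z = 1: F(X, Y, 1) = -x**2 + x*y - 2*y**2 + 2*y - 2.
Note: deg(f) ≤ deg(F) = 2; strict inequality happens when F is divisible by Z (lost terms).


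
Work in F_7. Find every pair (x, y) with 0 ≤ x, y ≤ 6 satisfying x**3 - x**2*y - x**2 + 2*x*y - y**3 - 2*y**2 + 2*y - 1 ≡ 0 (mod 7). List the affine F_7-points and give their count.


Affine F_7-points: {(1, 5), (2, 6), (5, 4), (6, 1), (6, 2)}; count = 5.

For each of the 49 pairs (x, y) ∈ F_7², evaluate f(x, y) mod 7. Record the zeros.
  x = 0: [0↦6, 1↦5, 2↦1, 3↦2, 4↦2, 5↦2, 6↦3]  zeros at y ∈ ∅
  x = 1: [0↦6, 1↦6, 2↦3, 3↦5, 4↦6, 5↦0, 6↦2]  zeros at y ∈ {5}
  x = 2: [0↦3, 1↦2, 2↦5, 3↦6, 4↦6, 5↦6, 6↦0]  zeros at y ∈ {6}
  x = 3: [0↦3, 1↦6, 2↦6, 3↦4, 4↦1, 5↦5, 6↦3]  zeros at y ∈ ∅
  x = 4: [0↦5, 1↦3, 2↦5, 3↦5, 4↦4, 5↦3, 6↦3]  zeros at y ∈ ∅
  x = 5: [0↦1, 1↦6, 2↦1, 3↦1, 4↦0, 5↦6, 6↦6]  zeros at y ∈ {4}
  x = 6: [0↦4, 1↦0, 2↦0, 3↦5, 4↦2, 5↦6, 6↦4]  zeros at y ∈ {1, 2}
Collecting zeros: affine points = {(1, 5), (2, 6), (5, 4), (6, 1), (6, 2)}.
Total count |C(F_7)_aff| = 5.


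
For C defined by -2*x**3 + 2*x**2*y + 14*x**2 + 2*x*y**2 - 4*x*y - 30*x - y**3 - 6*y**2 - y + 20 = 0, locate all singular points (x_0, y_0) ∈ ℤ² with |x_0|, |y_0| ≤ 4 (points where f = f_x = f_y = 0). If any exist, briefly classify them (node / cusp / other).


Singular points: {(2, -1)}; classification: cusp.

Compute partial derivatives:
  f_x = -6*x**2 + 4*x*y + 28*x + 2*y**2 - 4*y - 30.
  f_y = 2*x**2 + 4*x*y - 4*x - 3*y**2 - 12*y - 1.
Scan x_0 ∈ {−4, ..., 4}. For each x_0, f_y(x_0, y) is a polynomial in y; find its integer roots y ∈ {−4, ..., 4}, then test f_x and f at those candidates.
  x = -4: f_y(-4, y) = -3*y**2 - 28*y + 47; no integer root y with |y| ≤ 4.
  x = -3: f_y(-3, y) = -3*y**2 - 24*y + 29; no integer root y with |y| ≤ 4.
  x = -2: f_y(-2, y) = -3*y**2 - 20*y + 15; no integer root y with |y| ≤ 4.
  x = -1: f_y(-1, y) = -3*y**2 - 16*y + 5; no integer root y with |y| ≤ 4.
  x = 0: f_y(0, y) = -3*y**2 - 12*y - 1; no integer root y with |y| ≤ 4.
  x = 1: f_y(1, y) = -3*y**2 - 8*y - 3; no integer root y with |y| ≤ 4.
  x = 2: f_y(2, y) = -3*y**2 - 4*y - 1; vanishes at y ∈ {-1}. (2, -1): f_x = 0, f = 0 — SINGULAR.
  x = 3: f_y(3, y) = 5 - 3*y**2; no integer root y with |y| ≤ 4.
  x = 4: f_y(4, y) = -3*y**2 + 4*y + 15; vanishes at y ∈ {3}. (4, 3): f_x = 40 ≠ 0.
Only singular point on the grid: (2, -1).
Classify: substitute x = 2 + u, y = -1 + v and expand: f = -2*u**3 + 2*u**2*v + 2*u*v**2 - v**3 + v**2.
No constant or linear terms (consistent with a singular point). Quadratic part: v**2. Cubic part: -2*u**3 + 2*u**2*v + 2*u*v**2 - v**3.
The quadratic part v**2 is a perfect square, so there is a single (double) tangent line v = 0, i.e. y = -1. Restricting the cubic part to that line (v = 0) leaves -2*u**3 ≠ 0, so f is not divisible by v and the branch is v² ≈ 2*u**3 to lowest order — this is a cusp.
Classification: cusp.


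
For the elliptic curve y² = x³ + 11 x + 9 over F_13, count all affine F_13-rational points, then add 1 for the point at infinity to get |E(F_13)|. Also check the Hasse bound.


Affine points = {(0, 3), (0, 10), (2, 0), (3, 2), (3, 11), (4, 0), (7, 0), (10, 1), (10, 12), (12, 6), (12, 7)}; affine count = 11; |E(F_13)| = 12.

Discriminant check: Δ ∝ 4a³ + 27b² = 4·11³ + 27·9² = 4·1331 + 27·81 ≡ 10 (mod 13). Nonzero ⇒ E is nonsingular.
For each x ∈ F_13, compute rhs = x³ + 11·x + 9 mod 13, then count y ∈ F_13 with y² ≡ rhs.
  x = 0: rhs = 9, matching y values: 3, 10 (2 points).
  x = 1: rhs = 8, matching y values: none (0 points).
  x = 2: rhs = 0, matching y values: 0 (1 points).
  x = 3: rhs = 4, matching y values: 2, 11 (2 points).
  x = 4: rhs = 0, matching y values: 0 (1 points).
  x = 5: rhs = 7, matching y values: none (0 points).
  x = 6: rhs = 5, matching y values: none (0 points).
  x = 7: rhs = 0, matching y values: 0 (1 points).
  x = 8: rhs = 11, matching y values: none (0 points).
  x = 9: rhs = 5, matching y values: none (0 points).
  x = 10: rhs = 1, matching y values: 1, 12 (2 points).
  x = 11: rhs = 5, matching y values: none (0 points).
  x = 12: rhs = 10, matching y values: 6, 7 (2 points).
Total affine count: 11.
Full point count |E(F_13)| = 11 + 1 = 12.
Hasse bound: |12 − (13+1)| = |-2| = 2 ≤ 2√13 ≈ 7.2111 ✓.


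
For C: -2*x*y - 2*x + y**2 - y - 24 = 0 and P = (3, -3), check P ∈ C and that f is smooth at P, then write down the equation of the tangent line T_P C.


Tangent line at P: 4*x - 13*y - 51 = 0.

Step 1: f(3, -3) = 0, so P lies on C.
Step 2: partial derivatives
  f_x(x, y) = -2*y - 2, f_y(x, y) = -2*x + 2*y - 1.
  f_x(P) = 4, f_y(P) = -13 (gradient nonzero, so P is smooth).
Step 3: tangent line at P: 4·(x − 3) + -13·(y − -3) = 0.
Expanding: 4*x - 13*y - 51 = 0.


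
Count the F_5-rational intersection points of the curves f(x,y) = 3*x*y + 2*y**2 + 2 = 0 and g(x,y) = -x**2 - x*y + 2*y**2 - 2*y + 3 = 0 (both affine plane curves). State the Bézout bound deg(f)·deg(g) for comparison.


Common zeros: {(0, 3)}; count = 1; Bézout bound = 4.

deg(f) = 2, deg(g) = 2, so Bézout bound = 4.
Scan x ∈ F_5. For each x, list the y ∈ F_5 with f(x, y) ≡ 0 and those with g(x, y) ≡ 0 (mod 5); the common zeros in that column are the intersection.
  x = 0: f ≡ 0 at y ∈ {2, 3}; g ≡ 0 at y ∈ {3}; common: {3}.
  x = 1: f ≡ 0 at y ∈ ∅; g ≡ 0 at y ∈ ∅; common: ∅.
  x = 2: f ≡ 0 at y ∈ {1}; g ≡ 0 at y ∈ {3, 4}; common: ∅.
  x = 3: f ≡ 0 at y ∈ {4}; g ≡ 0 at y ∈ ∅; common: ∅.
  x = 4: f ≡ 0 at y ∈ ∅; g ≡ 0 at y ∈ {4}; common: ∅.
Collecting: common zeros = {(0, 3)}, so the count is 1.
Comparison with the Bézout bound: 1 ≤ 4 = deg(f)·deg(g), as expected for curves with no common component (the affine F_5-count falls short of the bound because intersections may lie at infinity, over extension fields, or carry multiplicity).


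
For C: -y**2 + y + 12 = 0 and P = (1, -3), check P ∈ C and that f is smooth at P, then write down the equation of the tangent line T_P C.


Tangent line at P: 7*y + 21 = 0.

Step 1: f(1, -3) = 0, so P lies on C.
Step 2: partial derivatives
  f_x(x, y) = 0, f_y(x, y) = 1 - 2*y.
  f_x(P) = 0, f_y(P) = 7 (gradient nonzero, so P is smooth).
Step 3: tangent line at P: 0·(x − 1) + 7·(y − -3) = 0.
Expanding: 7*y + 21 = 0.


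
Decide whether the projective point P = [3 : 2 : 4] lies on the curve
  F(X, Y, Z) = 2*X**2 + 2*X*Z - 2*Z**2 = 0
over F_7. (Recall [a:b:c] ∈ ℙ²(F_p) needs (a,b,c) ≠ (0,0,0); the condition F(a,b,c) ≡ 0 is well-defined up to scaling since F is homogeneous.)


F(3,2,4) ≡ 3 (mod 7); P is NOT on the curve.

Evaluate F(3, 2, 4) term-by-term (mod 7).
  2*X**2 ↦ 2·9·1·1 = 18
  2*X*Z ↦ 2·3·1·4 = 24
  -2*Z**2 ↦ -2·1·1·16 = -32
Sum: F(3, 2, 4) = (18) + (24) + (-32) = 10.
Reducing mod 7: 10 ≡ 3 (mod 7).
Since F(a, b, c) ≡ 3 ≠ 0 (mod 7), P does NOT lie on the curve.


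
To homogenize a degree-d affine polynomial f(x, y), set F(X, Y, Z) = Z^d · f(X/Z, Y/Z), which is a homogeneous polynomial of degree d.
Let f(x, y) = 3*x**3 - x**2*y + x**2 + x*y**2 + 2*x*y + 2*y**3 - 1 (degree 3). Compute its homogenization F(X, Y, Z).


F(X, Y, Z) = 3*X**3 - X**2*Y + X**2*Z + X*Y**2 + 2*X*Y*Z + 2*Y**3 - Z**3

deg(f) = 3.
Substitute x = X/Z, y = Y/Z into f, then multiply by Z^3.
  monomial 3·x^3·y^0 ↦ 3·X^3·Y^0·Z^0.
  monomial -1·x^2·y^1 ↦ -1·X^2·Y^1·Z^0.
  monomial 1·x^2·y^0 ↦ 1·X^2·Y^0·Z^1.
  monomial 1·x^1·y^2 ↦ 1·X^1·Y^2·Z^0.
  monomial 2·x^1·y^1 ↦ 2·X^1·Y^1·Z^1.
  monomial 2·x^0·y^3 ↦ 2·X^0·Y^3·Z^0.
  monomial -1·x^0·y^0 ↦ -1·X^0·Y^0·Z^3.
Collecting: F(X, Y, Z) = 3*X**3 - X**2*Y + X**2*Z + X*Y**2 + 2*X*Y*Z + 2*Y**3 - Z**3.


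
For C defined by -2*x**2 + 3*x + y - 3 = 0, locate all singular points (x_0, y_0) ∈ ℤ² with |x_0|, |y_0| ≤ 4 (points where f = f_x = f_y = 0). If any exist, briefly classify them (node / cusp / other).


No singular points in the scanned grid; C is smooth there.

Compute partial derivatives:
  f_x = 3 - 4*x.
  f_y = 1.
f_y = 1 is a nonzero constant, so f_y never vanishes: no point (x, y) can satisfy f = f_x = f_y = 0. In particular no (x, y) ∈ {−4, ..., 4}² is singular; the curve is smooth.


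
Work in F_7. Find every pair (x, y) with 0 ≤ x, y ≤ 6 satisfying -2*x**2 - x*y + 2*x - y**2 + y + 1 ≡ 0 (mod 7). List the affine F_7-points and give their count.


Affine F_7-points: {(1, 1), (1, 6), (3, 1), (3, 4), (4, 5), (4, 6), (5, 5)}; count = 7.

For each of the 49 pairs (x, y) ∈ F_7², evaluate f(x, y) mod 7. Record the zeros.
  x = 0: [0↦1, 1↦1, 2↦6, 3↦2, 4↦3, 5↦2, 6↦6]  zeros at y ∈ ∅
  x = 1: [0↦1, 1↦0, 2↦4, 3↦6, 4↦6, 5↦4, 6↦0]  zeros at y ∈ {1, 6}
  x = 2: [0↦4, 1↦2, 2↦5, 3↦6, 4↦5, 5↦2, 6↦4]  zeros at y ∈ ∅
  x = 3: [0↦3, 1↦0, 2↦2, 3↦2, 4↦0, 5↦3, 6↦4]  zeros at y ∈ {1, 4}
  x = 4: [0↦5, 1↦1, 2↦2, 3↦1, 4↦5, 5↦0, 6↦0]  zeros at y ∈ {5, 6}
  x = 5: [0↦3, 1↦5, 2↦5, 3↦3, 4↦6, 5↦0, 6↦6]  zeros at y ∈ {5}
  x = 6: [0↦4, 1↦5, 2↦4, 3↦1, 4↦3, 5↦3, 6↦1]  zeros at y ∈ ∅
Collecting zeros: affine points = {(1, 1), (1, 6), (3, 1), (3, 4), (4, 5), (4, 6), (5, 5)}.
Total count |C(F_7)_aff| = 7.


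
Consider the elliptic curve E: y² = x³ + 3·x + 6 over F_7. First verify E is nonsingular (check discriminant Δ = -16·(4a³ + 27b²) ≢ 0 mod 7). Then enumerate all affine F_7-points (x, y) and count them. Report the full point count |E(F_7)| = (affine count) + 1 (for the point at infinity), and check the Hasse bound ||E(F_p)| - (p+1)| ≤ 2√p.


Affine points = {(3, 0), (6, 3), (6, 4)}; affine count = 3; |E(F_7)| = 4.

Discriminant check: Δ ∝ 4a³ + 27b² = 4·3³ + 27·6² = 4·27 + 27·36 ≡ 2 (mod 7). Nonzero ⇒ E is nonsingular.
For each x ∈ F_7, compute rhs = x³ + 3·x + 6 mod 7, then count y ∈ F_7 with y² ≡ rhs.
  x = 0: rhs = 6, matching y values: none (0 points).
  x = 1: rhs = 3, matching y values: none (0 points).
  x = 2: rhs = 6, matching y values: none (0 points).
  x = 3: rhs = 0, matching y values: 0 (1 points).
  x = 4: rhs = 5, matching y values: none (0 points).
  x = 5: rhs = 6, matching y values: none (0 points).
  x = 6: rhs = 2, matching y values: 3, 4 (2 points).
Total affine count: 3.
Full point count |E(F_7)| = 3 + 1 = 4.
Hasse bound: |4 − (7+1)| = |-4| = 4 ≤ 2√7 ≈ 5.2915 ✓.


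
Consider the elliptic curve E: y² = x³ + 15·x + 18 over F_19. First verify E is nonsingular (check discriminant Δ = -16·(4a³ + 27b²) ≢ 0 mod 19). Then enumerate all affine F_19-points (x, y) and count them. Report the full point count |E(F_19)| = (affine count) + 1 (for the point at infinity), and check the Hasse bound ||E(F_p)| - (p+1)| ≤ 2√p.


Affine points = {(4, 3), (4, 16), (5, 3), (5, 16), (6, 1), (6, 18), (8, 2), (8, 17), (10, 3), (10, 16), (12, 8), (12, 11), (13, 4), (13, 15)}; affine count = 14; |E(F_19)| = 15.

Discriminant check: Δ ∝ 4a³ + 27b² = 4·15³ + 27·18² = 4·3375 + 27·324 ≡ 18 (mod 19). Nonzero ⇒ E is nonsingular.
For each x ∈ F_19, compute rhs = x³ + 15·x + 18 mod 19, then count y ∈ F_19 with y² ≡ rhs.
  x = 0: rhs = 18, matching y values: none (0 points).
  x = 1: rhs = 15, matching y values: none (0 points).
  x = 2: rhs = 18, matching y values: none (0 points).
  x = 3: rhs = 14, matching y values: none (0 points).
  x = 4: rhs = 9, matching y values: 3, 16 (2 points).
  x = 5: rhs = 9, matching y values: 3, 16 (2 points).
  x = 6: rhs = 1, matching y values: 1, 18 (2 points).
  x = 7: rhs = 10, matching y values: none (0 points).
  x = 8: rhs = 4, matching y values: 2, 17 (2 points).
  x = 9: rhs = 8, matching y values: none (0 points).
  x = 10: rhs = 9, matching y values: 3, 16 (2 points).
  x = 11: rhs = 13, matching y values: none (0 points).
  x = 12: rhs = 7, matching y values: 8, 11 (2 points).
  x = 13: rhs = 16, matching y values: 4, 15 (2 points).
  x = 14: rhs = 8, matching y values: none (0 points).
  x = 15: rhs = 8, matching y values: none (0 points).
  x = 16: rhs = 3, matching y values: none (0 points).
  x = 17: rhs = 18, matching y values: none (0 points).
  x = 18: rhs = 2, matching y values: none (0 points).
Total affine count: 14.
Full point count |E(F_19)| = 14 + 1 = 15.
Hasse bound: |15 − (19+1)| = |-5| = 5 ≤ 2√19 ≈ 8.7178 ✓.


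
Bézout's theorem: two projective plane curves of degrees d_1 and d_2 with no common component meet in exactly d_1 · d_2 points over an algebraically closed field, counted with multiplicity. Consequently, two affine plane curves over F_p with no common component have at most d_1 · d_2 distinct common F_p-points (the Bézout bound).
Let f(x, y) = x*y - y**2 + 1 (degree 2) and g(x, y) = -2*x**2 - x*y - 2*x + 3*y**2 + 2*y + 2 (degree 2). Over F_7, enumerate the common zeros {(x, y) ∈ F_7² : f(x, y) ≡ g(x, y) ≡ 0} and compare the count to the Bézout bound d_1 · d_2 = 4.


Common zeros: {(0, 1)}; count = 1; Bézout bound = 4.

deg(f) = 2, deg(g) = 2, so Bézout bound = 4.
Scan x ∈ F_7. For each x, list the y ∈ F_7 with f(x, y) ≡ 0 and those with g(x, y) ≡ 0 (mod 7); the common zeros in that column are the intersection.
  x = 0: f ≡ 0 at y ∈ {1, 6}; g ≡ 0 at y ∈ {1, 3}; common: {1}.
  x = 1: f ≡ 0 at y ∈ ∅; g ≡ 0 at y ∈ {3, 6}; common: ∅.
  x = 2: f ≡ 0 at y ∈ {4, 5}; g ≡ 0 at y ∈ {1, 6}; common: ∅.
  x = 3: f ≡ 0 at y ∈ ∅; g ≡ 0 at y ∈ ∅; common: ∅.
  x = 4: f ≡ 0 at y ∈ ∅; g ≡ 0 at y ∈ ∅; common: ∅.
  x = 5: f ≡ 0 at y ∈ {2, 3}; g ≡ 0 at y ∈ ∅; common: ∅.
  x = 6: f ≡ 0 at y ∈ ∅; g ≡ 0 at y ∈ ∅; common: ∅.
Collecting: common zeros = {(0, 1)}, so the count is 1.
Comparison with the Bézout bound: 1 ≤ 4 = deg(f)·deg(g), as expected for curves with no common component (the affine F_7-count falls short of the bound because intersections may lie at infinity, over extension fields, or carry multiplicity).
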